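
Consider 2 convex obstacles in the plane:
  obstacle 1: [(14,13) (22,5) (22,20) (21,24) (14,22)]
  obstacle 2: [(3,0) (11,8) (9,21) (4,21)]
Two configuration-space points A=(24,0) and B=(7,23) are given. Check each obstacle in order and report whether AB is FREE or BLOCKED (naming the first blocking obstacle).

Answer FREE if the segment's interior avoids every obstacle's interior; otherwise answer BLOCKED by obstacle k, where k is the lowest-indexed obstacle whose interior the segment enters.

BLOCKED by obstacle 1

Obstacle 1 [(14,13) (22,5) (22,20) (21,24) (14,22)]:
  edge (14,13)–(22,5): crosses AB
  edge (22,5)–(22,20): clear
  edge (22,20)–(21,24): clear
  edge (21,24)–(14,22): clear
  edge (14,22)–(14,13): crosses AB
  → BLOCKED
Obstacle 2 [(3,0) (11,8) (9,21) (4,21)]:
  edge (3,0)–(11,8): clear
  edge (11,8)–(9,21): crosses AB
  edge (9,21)–(4,21): crosses AB
  edge (4,21)–(3,0): clear
  → BLOCKED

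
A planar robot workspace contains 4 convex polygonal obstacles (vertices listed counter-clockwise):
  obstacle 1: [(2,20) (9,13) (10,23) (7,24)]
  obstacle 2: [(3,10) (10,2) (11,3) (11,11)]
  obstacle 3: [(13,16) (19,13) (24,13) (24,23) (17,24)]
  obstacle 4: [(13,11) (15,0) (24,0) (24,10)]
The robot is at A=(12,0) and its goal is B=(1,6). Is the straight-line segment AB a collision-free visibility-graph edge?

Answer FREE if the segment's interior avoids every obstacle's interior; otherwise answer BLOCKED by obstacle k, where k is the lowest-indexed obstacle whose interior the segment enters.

Obstacle 1 [(2,20) (9,13) (10,23) (7,24)]:
  edge (2,20)–(9,13): clear
  edge (9,13)–(10,23): clear
  edge (10,23)–(7,24): clear
  edge (7,24)–(2,20): clear
  midpoint (13/2,3) outside
  → clear
Obstacle 2 [(3,10) (10,2) (11,3) (11,11)]:
  edge (3,10)–(10,2): clear
  edge (10,2)–(11,3): clear
  edge (11,3)–(11,11): clear
  edge (11,11)–(3,10): clear
  midpoint (13/2,3) outside
  → clear
Obstacle 3 [(13,16) (19,13) (24,13) (24,23) (17,24)]:
  edge (13,16)–(19,13): clear
  edge (19,13)–(24,13): clear
  edge (24,13)–(24,23): clear
  edge (24,23)–(17,24): clear
  edge (17,24)–(13,16): clear
  midpoint (13/2,3) outside
  → clear
Obstacle 4 [(13,11) (15,0) (24,0) (24,10)]:
  edge (13,11)–(15,0): clear
  edge (15,0)–(24,0): clear
  edge (24,0)–(24,10): clear
  edge (24,10)–(13,11): clear
  midpoint (13/2,3) outside
  → clear

FREE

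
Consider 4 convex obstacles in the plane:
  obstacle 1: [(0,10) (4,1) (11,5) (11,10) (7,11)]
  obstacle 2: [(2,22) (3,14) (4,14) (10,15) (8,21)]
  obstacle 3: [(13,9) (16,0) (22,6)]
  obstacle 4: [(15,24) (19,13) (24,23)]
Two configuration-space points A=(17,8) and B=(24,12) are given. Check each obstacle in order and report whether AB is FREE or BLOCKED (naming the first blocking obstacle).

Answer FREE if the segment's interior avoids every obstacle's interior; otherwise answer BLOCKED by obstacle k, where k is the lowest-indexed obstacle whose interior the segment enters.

FREE

Obstacle 1 [(0,10) (4,1) (11,5) (11,10) (7,11)]:
  edge (0,10)–(4,1): clear
  edge (4,1)–(11,5): clear
  edge (11,5)–(11,10): clear
  edge (11,10)–(7,11): clear
  edge (7,11)–(0,10): clear
  midpoint (41/2,10) outside
  → clear
Obstacle 2 [(2,22) (3,14) (4,14) (10,15) (8,21)]:
  edge (2,22)–(3,14): clear
  edge (3,14)–(4,14): clear
  edge (4,14)–(10,15): clear
  edge (10,15)–(8,21): clear
  edge (8,21)–(2,22): clear
  midpoint (41/2,10) outside
  → clear
Obstacle 3 [(13,9) (16,0) (22,6)]:
  edge (13,9)–(16,0): clear
  edge (16,0)–(22,6): clear
  edge (22,6)–(13,9): clear
  midpoint (41/2,10) outside
  → clear
Obstacle 4 [(15,24) (19,13) (24,23)]:
  edge (15,24)–(19,13): clear
  edge (19,13)–(24,23): clear
  edge (24,23)–(15,24): clear
  midpoint (41/2,10) outside
  → clear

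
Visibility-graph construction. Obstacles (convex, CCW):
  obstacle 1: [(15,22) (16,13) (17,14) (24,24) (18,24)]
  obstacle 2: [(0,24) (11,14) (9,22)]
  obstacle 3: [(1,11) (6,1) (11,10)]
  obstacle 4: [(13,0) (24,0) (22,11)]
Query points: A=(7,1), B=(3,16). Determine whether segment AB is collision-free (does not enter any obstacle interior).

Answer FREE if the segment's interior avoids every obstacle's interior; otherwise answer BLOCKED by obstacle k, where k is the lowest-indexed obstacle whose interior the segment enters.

Obstacle 1 [(15,22) (16,13) (17,14) (24,24) (18,24)]:
  edge (15,22)–(16,13): clear
  edge (16,13)–(17,14): clear
  edge (17,14)–(24,24): clear
  edge (24,24)–(18,24): clear
  edge (18,24)–(15,22): clear
  midpoint (5,17/2) outside
  → clear
Obstacle 2 [(0,24) (11,14) (9,22)]:
  edge (0,24)–(11,14): clear
  edge (11,14)–(9,22): clear
  edge (9,22)–(0,24): clear
  midpoint (5,17/2) outside
  → clear
Obstacle 3 [(1,11) (6,1) (11,10)]:
  edge (1,11)–(6,1): clear
  edge (6,1)–(11,10): crosses AB
  edge (11,10)–(1,11): crosses AB
  → BLOCKED
Obstacle 4 [(13,0) (24,0) (22,11)]:
  edge (13,0)–(24,0): clear
  edge (24,0)–(22,11): clear
  edge (22,11)–(13,0): clear
  midpoint (5,17/2) outside
  → clear

BLOCKED by obstacle 3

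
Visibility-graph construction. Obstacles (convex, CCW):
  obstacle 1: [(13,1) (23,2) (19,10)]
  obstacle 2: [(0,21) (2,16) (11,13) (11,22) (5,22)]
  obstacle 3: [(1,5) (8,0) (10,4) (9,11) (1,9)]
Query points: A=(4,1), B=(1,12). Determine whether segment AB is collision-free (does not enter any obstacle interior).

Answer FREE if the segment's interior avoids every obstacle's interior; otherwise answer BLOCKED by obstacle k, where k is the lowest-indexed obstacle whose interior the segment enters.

Obstacle 1 [(13,1) (23,2) (19,10)]:
  edge (13,1)–(23,2): clear
  edge (23,2)–(19,10): clear
  edge (19,10)–(13,1): clear
  midpoint (5/2,13/2) outside
  → clear
Obstacle 2 [(0,21) (2,16) (11,13) (11,22) (5,22)]:
  edge (0,21)–(2,16): clear
  edge (2,16)–(11,13): clear
  edge (11,13)–(11,22): clear
  edge (11,22)–(5,22): clear
  edge (5,22)–(0,21): clear
  midpoint (5/2,13/2) outside
  → clear
Obstacle 3 [(1,5) (8,0) (10,4) (9,11) (1,9)]:
  edge (1,5)–(8,0): crosses AB
  edge (8,0)–(10,4): clear
  edge (10,4)–(9,11): clear
  edge (9,11)–(1,9): crosses AB
  edge (1,9)–(1,5): clear
  → BLOCKED

BLOCKED by obstacle 3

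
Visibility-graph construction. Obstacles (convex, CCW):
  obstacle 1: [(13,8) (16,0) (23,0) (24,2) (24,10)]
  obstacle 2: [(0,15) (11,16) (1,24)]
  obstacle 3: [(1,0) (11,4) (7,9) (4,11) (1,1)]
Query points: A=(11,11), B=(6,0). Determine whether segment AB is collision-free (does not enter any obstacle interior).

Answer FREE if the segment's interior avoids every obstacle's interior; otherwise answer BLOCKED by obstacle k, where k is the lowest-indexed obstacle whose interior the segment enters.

Obstacle 1 [(13,8) (16,0) (23,0) (24,2) (24,10)]:
  edge (13,8)–(16,0): clear
  edge (16,0)–(23,0): clear
  edge (23,0)–(24,2): clear
  edge (24,2)–(24,10): clear
  edge (24,10)–(13,8): clear
  midpoint (17/2,11/2) outside
  → clear
Obstacle 2 [(0,15) (11,16) (1,24)]:
  edge (0,15)–(11,16): clear
  edge (11,16)–(1,24): clear
  edge (1,24)–(0,15): clear
  midpoint (17/2,11/2) outside
  → clear
Obstacle 3 [(1,0) (11,4) (7,9) (4,11) (1,1)]:
  edge (1,0)–(11,4): crosses AB
  edge (11,4)–(7,9): crosses AB
  edge (7,9)–(4,11): clear
  edge (4,11)–(1,1): clear
  edge (1,1)–(1,0): clear
  → BLOCKED

BLOCKED by obstacle 3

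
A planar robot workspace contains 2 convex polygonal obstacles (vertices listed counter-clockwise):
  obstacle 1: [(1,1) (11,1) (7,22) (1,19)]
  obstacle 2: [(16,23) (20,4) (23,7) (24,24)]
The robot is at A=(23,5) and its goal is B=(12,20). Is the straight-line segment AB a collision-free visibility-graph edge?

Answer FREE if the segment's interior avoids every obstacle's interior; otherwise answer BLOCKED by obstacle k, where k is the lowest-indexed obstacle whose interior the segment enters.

Obstacle 1 [(1,1) (11,1) (7,22) (1,19)]:
  edge (1,1)–(11,1): clear
  edge (11,1)–(7,22): clear
  edge (7,22)–(1,19): clear
  edge (1,19)–(1,1): clear
  midpoint (35/2,25/2) outside
  → clear
Obstacle 2 [(16,23) (20,4) (23,7) (24,24)]:
  edge (16,23)–(20,4): crosses AB
  edge (20,4)–(23,7): crosses AB
  edge (23,7)–(24,24): clear
  edge (24,24)–(16,23): clear
  → BLOCKED

BLOCKED by obstacle 2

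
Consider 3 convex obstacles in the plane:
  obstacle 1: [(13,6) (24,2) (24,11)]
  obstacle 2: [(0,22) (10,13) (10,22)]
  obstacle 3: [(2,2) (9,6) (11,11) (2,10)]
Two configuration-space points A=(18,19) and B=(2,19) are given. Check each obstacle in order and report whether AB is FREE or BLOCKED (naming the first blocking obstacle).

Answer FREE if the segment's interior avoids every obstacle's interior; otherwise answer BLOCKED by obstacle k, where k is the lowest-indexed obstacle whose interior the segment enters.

BLOCKED by obstacle 2

Obstacle 1 [(13,6) (24,2) (24,11)]:
  edge (13,6)–(24,2): clear
  edge (24,2)–(24,11): clear
  edge (24,11)–(13,6): clear
  midpoint (10,19) outside
  → clear
Obstacle 2 [(0,22) (10,13) (10,22)]:
  edge (0,22)–(10,13): crosses AB
  edge (10,13)–(10,22): crosses AB
  edge (10,22)–(0,22): clear
  → BLOCKED
Obstacle 3 [(2,2) (9,6) (11,11) (2,10)]:
  edge (2,2)–(9,6): clear
  edge (9,6)–(11,11): clear
  edge (11,11)–(2,10): clear
  edge (2,10)–(2,2): clear
  midpoint (10,19) outside
  → clear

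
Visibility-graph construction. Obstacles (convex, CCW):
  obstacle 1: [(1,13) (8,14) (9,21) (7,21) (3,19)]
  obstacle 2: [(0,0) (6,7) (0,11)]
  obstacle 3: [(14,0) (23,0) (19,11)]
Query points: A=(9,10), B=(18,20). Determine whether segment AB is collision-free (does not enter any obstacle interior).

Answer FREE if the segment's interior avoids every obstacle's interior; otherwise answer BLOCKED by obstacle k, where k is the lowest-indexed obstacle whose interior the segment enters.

FREE

Obstacle 1 [(1,13) (8,14) (9,21) (7,21) (3,19)]:
  edge (1,13)–(8,14): clear
  edge (8,14)–(9,21): clear
  edge (9,21)–(7,21): clear
  edge (7,21)–(3,19): clear
  edge (3,19)–(1,13): clear
  midpoint (27/2,15) outside
  → clear
Obstacle 2 [(0,0) (6,7) (0,11)]:
  edge (0,0)–(6,7): clear
  edge (6,7)–(0,11): clear
  edge (0,11)–(0,0): clear
  midpoint (27/2,15) outside
  → clear
Obstacle 3 [(14,0) (23,0) (19,11)]:
  edge (14,0)–(23,0): clear
  edge (23,0)–(19,11): clear
  edge (19,11)–(14,0): clear
  midpoint (27/2,15) outside
  → clear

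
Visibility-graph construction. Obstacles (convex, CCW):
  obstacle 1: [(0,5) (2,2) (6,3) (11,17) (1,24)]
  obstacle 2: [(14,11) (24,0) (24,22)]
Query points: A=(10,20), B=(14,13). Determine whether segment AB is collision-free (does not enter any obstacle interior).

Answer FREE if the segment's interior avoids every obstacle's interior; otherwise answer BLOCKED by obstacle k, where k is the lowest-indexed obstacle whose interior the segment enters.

FREE

Obstacle 1 [(0,5) (2,2) (6,3) (11,17) (1,24)]:
  edge (0,5)–(2,2): clear
  edge (2,2)–(6,3): clear
  edge (6,3)–(11,17): clear
  edge (11,17)–(1,24): clear
  edge (1,24)–(0,5): clear
  midpoint (12,33/2) outside
  → clear
Obstacle 2 [(14,11) (24,0) (24,22)]:
  edge (14,11)–(24,0): clear
  edge (24,0)–(24,22): clear
  edge (24,22)–(14,11): clear
  midpoint (12,33/2) outside
  → clear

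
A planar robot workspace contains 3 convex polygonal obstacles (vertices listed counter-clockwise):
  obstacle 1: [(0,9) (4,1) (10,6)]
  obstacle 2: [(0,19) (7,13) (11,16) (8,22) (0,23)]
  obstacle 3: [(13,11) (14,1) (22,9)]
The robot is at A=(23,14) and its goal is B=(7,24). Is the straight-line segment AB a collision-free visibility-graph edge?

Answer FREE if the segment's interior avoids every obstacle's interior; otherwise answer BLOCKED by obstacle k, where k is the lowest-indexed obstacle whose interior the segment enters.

Obstacle 1 [(0,9) (4,1) (10,6)]:
  edge (0,9)–(4,1): clear
  edge (4,1)–(10,6): clear
  edge (10,6)–(0,9): clear
  midpoint (15,19) outside
  → clear
Obstacle 2 [(0,19) (7,13) (11,16) (8,22) (0,23)]:
  edge (0,19)–(7,13): clear
  edge (7,13)–(11,16): clear
  edge (11,16)–(8,22): clear
  edge (8,22)–(0,23): clear
  edge (0,23)–(0,19): clear
  midpoint (15,19) outside
  → clear
Obstacle 3 [(13,11) (14,1) (22,9)]:
  edge (13,11)–(14,1): clear
  edge (14,1)–(22,9): clear
  edge (22,9)–(13,11): clear
  midpoint (15,19) outside
  → clear

FREE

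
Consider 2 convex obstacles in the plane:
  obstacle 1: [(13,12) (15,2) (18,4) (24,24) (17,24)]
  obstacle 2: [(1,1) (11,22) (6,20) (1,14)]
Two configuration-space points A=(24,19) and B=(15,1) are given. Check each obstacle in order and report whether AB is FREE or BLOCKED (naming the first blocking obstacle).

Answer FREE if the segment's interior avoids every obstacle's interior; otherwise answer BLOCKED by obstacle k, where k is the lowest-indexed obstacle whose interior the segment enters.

BLOCKED by obstacle 1

Obstacle 1 [(13,12) (15,2) (18,4) (24,24) (17,24)]:
  edge (13,12)–(15,2): clear
  edge (15,2)–(18,4): crosses AB
  edge (18,4)–(24,24): crosses AB
  edge (24,24)–(17,24): clear
  edge (17,24)–(13,12): clear
  → BLOCKED
Obstacle 2 [(1,1) (11,22) (6,20) (1,14)]:
  edge (1,1)–(11,22): clear
  edge (11,22)–(6,20): clear
  edge (6,20)–(1,14): clear
  edge (1,14)–(1,1): clear
  midpoint (39/2,10) outside
  → clear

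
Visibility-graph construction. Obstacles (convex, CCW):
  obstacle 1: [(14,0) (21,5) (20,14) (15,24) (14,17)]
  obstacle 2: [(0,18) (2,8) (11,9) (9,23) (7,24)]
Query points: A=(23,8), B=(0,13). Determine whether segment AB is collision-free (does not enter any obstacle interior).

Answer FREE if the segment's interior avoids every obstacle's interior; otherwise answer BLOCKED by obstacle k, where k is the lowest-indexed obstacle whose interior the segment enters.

BLOCKED by obstacle 1

Obstacle 1 [(14,0) (21,5) (20,14) (15,24) (14,17)]:
  edge (14,0)–(21,5): clear
  edge (21,5)–(20,14): crosses AB
  edge (20,14)–(15,24): clear
  edge (15,24)–(14,17): clear
  edge (14,17)–(14,0): crosses AB
  → BLOCKED
Obstacle 2 [(0,18) (2,8) (11,9) (9,23) (7,24)]:
  edge (0,18)–(2,8): crosses AB
  edge (2,8)–(11,9): clear
  edge (11,9)–(9,23): crosses AB
  edge (9,23)–(7,24): clear
  edge (7,24)–(0,18): clear
  → BLOCKED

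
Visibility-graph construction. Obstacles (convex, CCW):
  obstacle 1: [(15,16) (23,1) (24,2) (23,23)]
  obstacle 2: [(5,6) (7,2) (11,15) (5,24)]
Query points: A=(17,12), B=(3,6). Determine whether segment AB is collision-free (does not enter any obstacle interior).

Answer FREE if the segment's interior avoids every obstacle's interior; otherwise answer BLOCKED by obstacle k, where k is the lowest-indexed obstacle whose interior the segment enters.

Obstacle 1 [(15,16) (23,1) (24,2) (23,23)]:
  edge (15,16)–(23,1): clear
  edge (23,1)–(24,2): clear
  edge (24,2)–(23,23): clear
  edge (23,23)–(15,16): clear
  midpoint (10,9) outside
  → clear
Obstacle 2 [(5,6) (7,2) (11,15) (5,24)]:
  edge (5,6)–(7,2): clear
  edge (7,2)–(11,15): crosses AB
  edge (11,15)–(5,24): clear
  edge (5,24)–(5,6): crosses AB
  → BLOCKED

BLOCKED by obstacle 2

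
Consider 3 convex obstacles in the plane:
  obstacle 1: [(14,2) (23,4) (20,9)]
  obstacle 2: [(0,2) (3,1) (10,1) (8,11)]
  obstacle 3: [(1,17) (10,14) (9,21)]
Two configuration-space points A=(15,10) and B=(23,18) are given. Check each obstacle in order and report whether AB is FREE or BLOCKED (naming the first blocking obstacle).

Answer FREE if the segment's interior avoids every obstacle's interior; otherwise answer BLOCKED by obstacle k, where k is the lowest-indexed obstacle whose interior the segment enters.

Obstacle 1 [(14,2) (23,4) (20,9)]:
  edge (14,2)–(23,4): clear
  edge (23,4)–(20,9): clear
  edge (20,9)–(14,2): clear
  midpoint (19,14) outside
  → clear
Obstacle 2 [(0,2) (3,1) (10,1) (8,11)]:
  edge (0,2)–(3,1): clear
  edge (3,1)–(10,1): clear
  edge (10,1)–(8,11): clear
  edge (8,11)–(0,2): clear
  midpoint (19,14) outside
  → clear
Obstacle 3 [(1,17) (10,14) (9,21)]:
  edge (1,17)–(10,14): clear
  edge (10,14)–(9,21): clear
  edge (9,21)–(1,17): clear
  midpoint (19,14) outside
  → clear

FREE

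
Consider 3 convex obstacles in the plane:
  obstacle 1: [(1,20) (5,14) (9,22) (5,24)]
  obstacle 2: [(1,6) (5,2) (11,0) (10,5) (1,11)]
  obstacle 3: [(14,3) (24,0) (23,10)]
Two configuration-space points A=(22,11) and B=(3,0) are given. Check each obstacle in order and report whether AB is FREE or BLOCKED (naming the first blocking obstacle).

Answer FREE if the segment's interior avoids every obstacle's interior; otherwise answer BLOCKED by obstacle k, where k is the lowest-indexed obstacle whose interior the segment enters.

BLOCKED by obstacle 2

Obstacle 1 [(1,20) (5,14) (9,22) (5,24)]:
  edge (1,20)–(5,14): clear
  edge (5,14)–(9,22): clear
  edge (9,22)–(5,24): clear
  edge (5,24)–(1,20): clear
  midpoint (25/2,11/2) outside
  → clear
Obstacle 2 [(1,6) (5,2) (11,0) (10,5) (1,11)]:
  edge (1,6)–(5,2): clear
  edge (5,2)–(11,0): crosses AB
  edge (11,0)–(10,5): crosses AB
  edge (10,5)–(1,11): clear
  edge (1,11)–(1,6): clear
  → BLOCKED
Obstacle 3 [(14,3) (24,0) (23,10)]:
  edge (14,3)–(24,0): clear
  edge (24,0)–(23,10): clear
  edge (23,10)–(14,3): clear
  midpoint (25/2,11/2) outside
  → clear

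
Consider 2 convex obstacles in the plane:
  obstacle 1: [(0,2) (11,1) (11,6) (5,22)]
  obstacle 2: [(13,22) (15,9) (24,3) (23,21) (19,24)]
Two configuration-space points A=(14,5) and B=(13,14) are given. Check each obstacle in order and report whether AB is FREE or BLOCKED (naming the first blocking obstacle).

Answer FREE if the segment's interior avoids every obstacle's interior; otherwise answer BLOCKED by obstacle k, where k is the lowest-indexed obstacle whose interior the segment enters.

FREE

Obstacle 1 [(0,2) (11,1) (11,6) (5,22)]:
  edge (0,2)–(11,1): clear
  edge (11,1)–(11,6): clear
  edge (11,6)–(5,22): clear
  edge (5,22)–(0,2): clear
  midpoint (27/2,19/2) outside
  → clear
Obstacle 2 [(13,22) (15,9) (24,3) (23,21) (19,24)]:
  edge (13,22)–(15,9): clear
  edge (15,9)–(24,3): clear
  edge (24,3)–(23,21): clear
  edge (23,21)–(19,24): clear
  edge (19,24)–(13,22): clear
  midpoint (27/2,19/2) outside
  → clear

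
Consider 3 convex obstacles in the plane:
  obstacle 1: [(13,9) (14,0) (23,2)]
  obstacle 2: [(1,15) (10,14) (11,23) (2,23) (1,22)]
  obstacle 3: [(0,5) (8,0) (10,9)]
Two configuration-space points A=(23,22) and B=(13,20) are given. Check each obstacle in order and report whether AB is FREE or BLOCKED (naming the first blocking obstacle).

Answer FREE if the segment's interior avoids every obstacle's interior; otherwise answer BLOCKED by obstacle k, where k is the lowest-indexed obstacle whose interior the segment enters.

FREE

Obstacle 1 [(13,9) (14,0) (23,2)]:
  edge (13,9)–(14,0): clear
  edge (14,0)–(23,2): clear
  edge (23,2)–(13,9): clear
  midpoint (18,21) outside
  → clear
Obstacle 2 [(1,15) (10,14) (11,23) (2,23) (1,22)]:
  edge (1,15)–(10,14): clear
  edge (10,14)–(11,23): clear
  edge (11,23)–(2,23): clear
  edge (2,23)–(1,22): clear
  edge (1,22)–(1,15): clear
  midpoint (18,21) outside
  → clear
Obstacle 3 [(0,5) (8,0) (10,9)]:
  edge (0,5)–(8,0): clear
  edge (8,0)–(10,9): clear
  edge (10,9)–(0,5): clear
  midpoint (18,21) outside
  → clear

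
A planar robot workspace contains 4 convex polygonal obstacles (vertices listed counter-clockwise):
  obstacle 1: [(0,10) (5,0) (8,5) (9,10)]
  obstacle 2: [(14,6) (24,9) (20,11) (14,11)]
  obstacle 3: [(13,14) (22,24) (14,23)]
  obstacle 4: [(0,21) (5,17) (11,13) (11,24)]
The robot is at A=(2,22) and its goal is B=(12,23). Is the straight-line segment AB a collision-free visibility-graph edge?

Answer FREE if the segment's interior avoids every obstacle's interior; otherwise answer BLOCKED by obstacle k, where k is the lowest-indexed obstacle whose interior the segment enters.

Obstacle 1 [(0,10) (5,0) (8,5) (9,10)]:
  edge (0,10)–(5,0): clear
  edge (5,0)–(8,5): clear
  edge (8,5)–(9,10): clear
  edge (9,10)–(0,10): clear
  midpoint (7,45/2) outside
  → clear
Obstacle 2 [(14,6) (24,9) (20,11) (14,11)]:
  edge (14,6)–(24,9): clear
  edge (24,9)–(20,11): clear
  edge (20,11)–(14,11): clear
  edge (14,11)–(14,6): clear
  midpoint (7,45/2) outside
  → clear
Obstacle 3 [(13,14) (22,24) (14,23)]:
  edge (13,14)–(22,24): clear
  edge (22,24)–(14,23): clear
  edge (14,23)–(13,14): clear
  midpoint (7,45/2) outside
  → clear
Obstacle 4 [(0,21) (5,17) (11,13) (11,24)]:
  edge (0,21)–(5,17): clear
  edge (5,17)–(11,13): clear
  edge (11,13)–(11,24): crosses AB
  edge (11,24)–(0,21): crosses AB
  → BLOCKED

BLOCKED by obstacle 4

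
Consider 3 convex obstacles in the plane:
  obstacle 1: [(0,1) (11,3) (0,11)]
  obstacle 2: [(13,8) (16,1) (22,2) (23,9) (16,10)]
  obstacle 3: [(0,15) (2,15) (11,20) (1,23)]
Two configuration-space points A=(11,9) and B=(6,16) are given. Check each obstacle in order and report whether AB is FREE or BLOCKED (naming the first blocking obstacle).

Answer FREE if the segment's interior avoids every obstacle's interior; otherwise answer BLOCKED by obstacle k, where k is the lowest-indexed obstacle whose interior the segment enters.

FREE

Obstacle 1 [(0,1) (11,3) (0,11)]:
  edge (0,1)–(11,3): clear
  edge (11,3)–(0,11): clear
  edge (0,11)–(0,1): clear
  midpoint (17/2,25/2) outside
  → clear
Obstacle 2 [(13,8) (16,1) (22,2) (23,9) (16,10)]:
  edge (13,8)–(16,1): clear
  edge (16,1)–(22,2): clear
  edge (22,2)–(23,9): clear
  edge (23,9)–(16,10): clear
  edge (16,10)–(13,8): clear
  midpoint (17/2,25/2) outside
  → clear
Obstacle 3 [(0,15) (2,15) (11,20) (1,23)]:
  edge (0,15)–(2,15): clear
  edge (2,15)–(11,20): clear
  edge (11,20)–(1,23): clear
  edge (1,23)–(0,15): clear
  midpoint (17/2,25/2) outside
  → clear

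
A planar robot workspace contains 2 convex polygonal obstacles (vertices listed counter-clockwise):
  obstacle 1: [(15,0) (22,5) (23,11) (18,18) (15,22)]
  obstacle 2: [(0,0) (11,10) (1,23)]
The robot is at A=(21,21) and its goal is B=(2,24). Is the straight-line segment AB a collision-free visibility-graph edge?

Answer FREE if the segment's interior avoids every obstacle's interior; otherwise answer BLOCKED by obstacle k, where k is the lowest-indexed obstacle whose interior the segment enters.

BLOCKED by obstacle 1

Obstacle 1 [(15,0) (22,5) (23,11) (18,18) (15,22)]:
  edge (15,0)–(22,5): clear
  edge (22,5)–(23,11): clear
  edge (23,11)–(18,18): clear
  edge (18,18)–(15,22): crosses AB
  edge (15,22)–(15,0): crosses AB
  → BLOCKED
Obstacle 2 [(0,0) (11,10) (1,23)]:
  edge (0,0)–(11,10): clear
  edge (11,10)–(1,23): clear
  edge (1,23)–(0,0): clear
  midpoint (23/2,45/2) outside
  → clear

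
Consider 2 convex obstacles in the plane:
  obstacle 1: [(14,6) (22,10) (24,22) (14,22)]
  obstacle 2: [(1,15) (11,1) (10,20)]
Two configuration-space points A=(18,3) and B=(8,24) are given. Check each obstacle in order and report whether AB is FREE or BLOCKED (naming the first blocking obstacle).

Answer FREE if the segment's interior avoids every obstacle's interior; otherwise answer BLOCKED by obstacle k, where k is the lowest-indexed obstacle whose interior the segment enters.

Obstacle 1 [(14,6) (22,10) (24,22) (14,22)]:
  edge (14,6)–(22,10): crosses AB
  edge (22,10)–(24,22): clear
  edge (24,22)–(14,22): clear
  edge (14,22)–(14,6): crosses AB
  → BLOCKED
Obstacle 2 [(1,15) (11,1) (10,20)]:
  edge (1,15)–(11,1): clear
  edge (11,1)–(10,20): crosses AB
  edge (10,20)–(1,15): crosses AB
  → BLOCKED

BLOCKED by obstacle 1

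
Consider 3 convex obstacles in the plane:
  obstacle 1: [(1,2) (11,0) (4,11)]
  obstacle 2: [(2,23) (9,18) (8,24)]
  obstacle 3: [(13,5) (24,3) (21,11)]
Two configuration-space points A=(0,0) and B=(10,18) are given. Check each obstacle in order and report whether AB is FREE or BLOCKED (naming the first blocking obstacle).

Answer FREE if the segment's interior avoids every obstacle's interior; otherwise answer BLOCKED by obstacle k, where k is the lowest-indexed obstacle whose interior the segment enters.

Obstacle 1 [(1,2) (11,0) (4,11)]:
  edge (1,2)–(11,0): crosses AB
  edge (11,0)–(4,11): crosses AB
  edge (4,11)–(1,2): clear
  → BLOCKED
Obstacle 2 [(2,23) (9,18) (8,24)]:
  edge (2,23)–(9,18): clear
  edge (9,18)–(8,24): clear
  edge (8,24)–(2,23): clear
  midpoint (5,9) outside
  → clear
Obstacle 3 [(13,5) (24,3) (21,11)]:
  edge (13,5)–(24,3): clear
  edge (24,3)–(21,11): clear
  edge (21,11)–(13,5): clear
  midpoint (5,9) outside
  → clear

BLOCKED by obstacle 1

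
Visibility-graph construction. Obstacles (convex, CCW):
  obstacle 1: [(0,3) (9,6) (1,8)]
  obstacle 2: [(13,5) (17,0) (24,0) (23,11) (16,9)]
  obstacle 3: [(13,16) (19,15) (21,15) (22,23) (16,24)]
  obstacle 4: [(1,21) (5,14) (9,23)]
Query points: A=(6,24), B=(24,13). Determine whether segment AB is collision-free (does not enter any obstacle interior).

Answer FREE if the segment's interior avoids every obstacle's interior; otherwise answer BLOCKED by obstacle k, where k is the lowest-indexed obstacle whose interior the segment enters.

BLOCKED by obstacle 3

Obstacle 1 [(0,3) (9,6) (1,8)]:
  edge (0,3)–(9,6): clear
  edge (9,6)–(1,8): clear
  edge (1,8)–(0,3): clear
  midpoint (15,37/2) outside
  → clear
Obstacle 2 [(13,5) (17,0) (24,0) (23,11) (16,9)]:
  edge (13,5)–(17,0): clear
  edge (17,0)–(24,0): clear
  edge (24,0)–(23,11): clear
  edge (23,11)–(16,9): clear
  edge (16,9)–(13,5): clear
  midpoint (15,37/2) outside
  → clear
Obstacle 3 [(13,16) (19,15) (21,15) (22,23) (16,24)]:
  edge (13,16)–(19,15): clear
  edge (19,15)–(21,15): crosses AB
  edge (21,15)–(22,23): clear
  edge (22,23)–(16,24): clear
  edge (16,24)–(13,16): crosses AB
  → BLOCKED
Obstacle 4 [(1,21) (5,14) (9,23)]:
  edge (1,21)–(5,14): clear
  edge (5,14)–(9,23): crosses AB
  edge (9,23)–(1,21): crosses AB
  → BLOCKED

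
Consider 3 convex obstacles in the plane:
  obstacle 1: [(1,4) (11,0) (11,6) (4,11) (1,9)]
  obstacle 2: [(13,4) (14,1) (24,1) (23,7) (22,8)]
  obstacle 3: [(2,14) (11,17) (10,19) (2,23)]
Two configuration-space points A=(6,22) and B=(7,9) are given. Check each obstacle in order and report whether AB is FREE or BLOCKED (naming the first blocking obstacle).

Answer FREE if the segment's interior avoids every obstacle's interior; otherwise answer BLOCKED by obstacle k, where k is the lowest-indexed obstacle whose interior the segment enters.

BLOCKED by obstacle 3

Obstacle 1 [(1,4) (11,0) (11,6) (4,11) (1,9)]:
  edge (1,4)–(11,0): clear
  edge (11,0)–(11,6): clear
  edge (11,6)–(4,11): clear
  edge (4,11)–(1,9): clear
  edge (1,9)–(1,4): clear
  midpoint (13/2,31/2) outside
  → clear
Obstacle 2 [(13,4) (14,1) (24,1) (23,7) (22,8)]:
  edge (13,4)–(14,1): clear
  edge (14,1)–(24,1): clear
  edge (24,1)–(23,7): clear
  edge (23,7)–(22,8): clear
  edge (22,8)–(13,4): clear
  midpoint (13/2,31/2) outside
  → clear
Obstacle 3 [(2,14) (11,17) (10,19) (2,23)]:
  edge (2,14)–(11,17): crosses AB
  edge (11,17)–(10,19): clear
  edge (10,19)–(2,23): crosses AB
  edge (2,23)–(2,14): clear
  → BLOCKED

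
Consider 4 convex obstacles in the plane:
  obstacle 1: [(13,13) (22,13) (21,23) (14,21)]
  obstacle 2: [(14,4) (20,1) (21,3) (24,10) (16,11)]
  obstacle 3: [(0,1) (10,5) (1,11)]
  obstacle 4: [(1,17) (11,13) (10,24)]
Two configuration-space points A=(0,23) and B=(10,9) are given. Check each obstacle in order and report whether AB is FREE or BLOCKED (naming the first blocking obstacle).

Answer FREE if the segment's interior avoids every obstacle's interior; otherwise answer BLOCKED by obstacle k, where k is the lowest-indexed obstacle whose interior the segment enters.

BLOCKED by obstacle 4

Obstacle 1 [(13,13) (22,13) (21,23) (14,21)]:
  edge (13,13)–(22,13): clear
  edge (22,13)–(21,23): clear
  edge (21,23)–(14,21): clear
  edge (14,21)–(13,13): clear
  midpoint (5,16) outside
  → clear
Obstacle 2 [(14,4) (20,1) (21,3) (24,10) (16,11)]:
  edge (14,4)–(20,1): clear
  edge (20,1)–(21,3): clear
  edge (21,3)–(24,10): clear
  edge (24,10)–(16,11): clear
  edge (16,11)–(14,4): clear
  midpoint (5,16) outside
  → clear
Obstacle 3 [(0,1) (10,5) (1,11)]:
  edge (0,1)–(10,5): clear
  edge (10,5)–(1,11): clear
  edge (1,11)–(0,1): clear
  midpoint (5,16) outside
  → clear
Obstacle 4 [(1,17) (11,13) (10,24)]:
  edge (1,17)–(11,13): crosses AB
  edge (11,13)–(10,24): clear
  edge (10,24)–(1,17): crosses AB
  → BLOCKED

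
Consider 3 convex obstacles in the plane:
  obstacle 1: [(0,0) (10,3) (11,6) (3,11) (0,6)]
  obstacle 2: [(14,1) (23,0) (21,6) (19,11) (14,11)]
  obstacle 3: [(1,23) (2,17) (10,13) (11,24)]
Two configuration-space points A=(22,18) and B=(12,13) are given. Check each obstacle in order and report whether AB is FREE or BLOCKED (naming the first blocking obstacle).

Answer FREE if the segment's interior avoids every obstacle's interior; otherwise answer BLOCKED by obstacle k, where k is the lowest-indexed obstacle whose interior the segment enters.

FREE

Obstacle 1 [(0,0) (10,3) (11,6) (3,11) (0,6)]:
  edge (0,0)–(10,3): clear
  edge (10,3)–(11,6): clear
  edge (11,6)–(3,11): clear
  edge (3,11)–(0,6): clear
  edge (0,6)–(0,0): clear
  midpoint (17,31/2) outside
  → clear
Obstacle 2 [(14,1) (23,0) (21,6) (19,11) (14,11)]:
  edge (14,1)–(23,0): clear
  edge (23,0)–(21,6): clear
  edge (21,6)–(19,11): clear
  edge (19,11)–(14,11): clear
  edge (14,11)–(14,1): clear
  midpoint (17,31/2) outside
  → clear
Obstacle 3 [(1,23) (2,17) (10,13) (11,24)]:
  edge (1,23)–(2,17): clear
  edge (2,17)–(10,13): clear
  edge (10,13)–(11,24): clear
  edge (11,24)–(1,23): clear
  midpoint (17,31/2) outside
  → clear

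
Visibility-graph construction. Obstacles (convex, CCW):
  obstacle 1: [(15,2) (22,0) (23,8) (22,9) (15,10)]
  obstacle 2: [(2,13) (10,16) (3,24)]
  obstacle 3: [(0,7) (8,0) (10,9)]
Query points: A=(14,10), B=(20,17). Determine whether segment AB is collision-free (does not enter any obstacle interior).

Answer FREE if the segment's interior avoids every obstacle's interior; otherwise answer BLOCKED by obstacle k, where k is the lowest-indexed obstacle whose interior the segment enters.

Obstacle 1 [(15,2) (22,0) (23,8) (22,9) (15,10)]:
  edge (15,2)–(22,0): clear
  edge (22,0)–(23,8): clear
  edge (23,8)–(22,9): clear
  edge (22,9)–(15,10): clear
  edge (15,10)–(15,2): clear
  midpoint (17,27/2) outside
  → clear
Obstacle 2 [(2,13) (10,16) (3,24)]:
  edge (2,13)–(10,16): clear
  edge (10,16)–(3,24): clear
  edge (3,24)–(2,13): clear
  midpoint (17,27/2) outside
  → clear
Obstacle 3 [(0,7) (8,0) (10,9)]:
  edge (0,7)–(8,0): clear
  edge (8,0)–(10,9): clear
  edge (10,9)–(0,7): clear
  midpoint (17,27/2) outside
  → clear

FREE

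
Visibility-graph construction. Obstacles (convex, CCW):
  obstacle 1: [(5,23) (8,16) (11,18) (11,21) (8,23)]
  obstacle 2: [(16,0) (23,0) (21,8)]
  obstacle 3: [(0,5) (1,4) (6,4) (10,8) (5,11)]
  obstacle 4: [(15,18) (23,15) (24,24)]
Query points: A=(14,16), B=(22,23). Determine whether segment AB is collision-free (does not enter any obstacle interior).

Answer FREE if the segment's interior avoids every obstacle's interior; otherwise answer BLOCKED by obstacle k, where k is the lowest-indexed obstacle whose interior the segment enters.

BLOCKED by obstacle 4

Obstacle 1 [(5,23) (8,16) (11,18) (11,21) (8,23)]:
  edge (5,23)–(8,16): clear
  edge (8,16)–(11,18): clear
  edge (11,18)–(11,21): clear
  edge (11,21)–(8,23): clear
  edge (8,23)–(5,23): clear
  midpoint (18,39/2) outside
  → clear
Obstacle 2 [(16,0) (23,0) (21,8)]:
  edge (16,0)–(23,0): clear
  edge (23,0)–(21,8): clear
  edge (21,8)–(16,0): clear
  midpoint (18,39/2) outside
  → clear
Obstacle 3 [(0,5) (1,4) (6,4) (10,8) (5,11)]:
  edge (0,5)–(1,4): clear
  edge (1,4)–(6,4): clear
  edge (6,4)–(10,8): clear
  edge (10,8)–(5,11): clear
  edge (5,11)–(0,5): clear
  midpoint (18,39/2) outside
  → clear
Obstacle 4 [(15,18) (23,15) (24,24)]:
  edge (15,18)–(23,15): crosses AB
  edge (23,15)–(24,24): clear
  edge (24,24)–(15,18): crosses AB
  → BLOCKED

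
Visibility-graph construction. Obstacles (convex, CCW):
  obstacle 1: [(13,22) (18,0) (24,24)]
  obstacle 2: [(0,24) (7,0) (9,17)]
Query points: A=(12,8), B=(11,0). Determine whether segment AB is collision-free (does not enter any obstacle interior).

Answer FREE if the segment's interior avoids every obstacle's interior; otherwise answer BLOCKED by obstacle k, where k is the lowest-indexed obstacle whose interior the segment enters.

FREE

Obstacle 1 [(13,22) (18,0) (24,24)]:
  edge (13,22)–(18,0): clear
  edge (18,0)–(24,24): clear
  edge (24,24)–(13,22): clear
  midpoint (23/2,4) outside
  → clear
Obstacle 2 [(0,24) (7,0) (9,17)]:
  edge (0,24)–(7,0): clear
  edge (7,0)–(9,17): clear
  edge (9,17)–(0,24): clear
  midpoint (23/2,4) outside
  → clear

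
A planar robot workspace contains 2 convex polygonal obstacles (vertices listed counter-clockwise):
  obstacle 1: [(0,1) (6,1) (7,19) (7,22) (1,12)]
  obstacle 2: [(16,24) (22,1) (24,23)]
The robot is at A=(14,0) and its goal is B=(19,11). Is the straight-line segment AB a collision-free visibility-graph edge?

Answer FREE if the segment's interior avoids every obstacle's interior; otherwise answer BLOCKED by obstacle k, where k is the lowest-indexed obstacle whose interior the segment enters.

FREE

Obstacle 1 [(0,1) (6,1) (7,19) (7,22) (1,12)]:
  edge (0,1)–(6,1): clear
  edge (6,1)–(7,19): clear
  edge (7,19)–(7,22): clear
  edge (7,22)–(1,12): clear
  edge (1,12)–(0,1): clear
  midpoint (33/2,11/2) outside
  → clear
Obstacle 2 [(16,24) (22,1) (24,23)]:
  edge (16,24)–(22,1): clear
  edge (22,1)–(24,23): clear
  edge (24,23)–(16,24): clear
  midpoint (33/2,11/2) outside
  → clear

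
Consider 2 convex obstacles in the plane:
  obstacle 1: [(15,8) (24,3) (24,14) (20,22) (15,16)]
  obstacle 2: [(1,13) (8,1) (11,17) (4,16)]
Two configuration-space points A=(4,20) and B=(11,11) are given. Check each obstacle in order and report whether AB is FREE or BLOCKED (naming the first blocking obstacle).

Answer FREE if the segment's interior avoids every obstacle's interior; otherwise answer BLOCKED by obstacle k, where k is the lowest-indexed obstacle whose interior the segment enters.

BLOCKED by obstacle 2

Obstacle 1 [(15,8) (24,3) (24,14) (20,22) (15,16)]:
  edge (15,8)–(24,3): clear
  edge (24,3)–(24,14): clear
  edge (24,14)–(20,22): clear
  edge (20,22)–(15,16): clear
  edge (15,16)–(15,8): clear
  midpoint (15/2,31/2) outside
  → clear
Obstacle 2 [(1,13) (8,1) (11,17) (4,16)]:
  edge (1,13)–(8,1): clear
  edge (8,1)–(11,17): crosses AB
  edge (11,17)–(4,16): crosses AB
  edge (4,16)–(1,13): clear
  → BLOCKED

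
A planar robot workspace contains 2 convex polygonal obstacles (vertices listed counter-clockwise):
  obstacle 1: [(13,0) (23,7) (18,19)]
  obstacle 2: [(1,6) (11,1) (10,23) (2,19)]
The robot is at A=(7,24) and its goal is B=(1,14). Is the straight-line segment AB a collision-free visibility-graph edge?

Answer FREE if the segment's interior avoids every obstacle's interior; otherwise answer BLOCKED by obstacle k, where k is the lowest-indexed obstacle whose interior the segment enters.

BLOCKED by obstacle 2

Obstacle 1 [(13,0) (23,7) (18,19)]:
  edge (13,0)–(23,7): clear
  edge (23,7)–(18,19): clear
  edge (18,19)–(13,0): clear
  midpoint (4,19) outside
  → clear
Obstacle 2 [(1,6) (11,1) (10,23) (2,19)]:
  edge (1,6)–(11,1): clear
  edge (11,1)–(10,23): clear
  edge (10,23)–(2,19): crosses AB
  edge (2,19)–(1,6): crosses AB
  → BLOCKED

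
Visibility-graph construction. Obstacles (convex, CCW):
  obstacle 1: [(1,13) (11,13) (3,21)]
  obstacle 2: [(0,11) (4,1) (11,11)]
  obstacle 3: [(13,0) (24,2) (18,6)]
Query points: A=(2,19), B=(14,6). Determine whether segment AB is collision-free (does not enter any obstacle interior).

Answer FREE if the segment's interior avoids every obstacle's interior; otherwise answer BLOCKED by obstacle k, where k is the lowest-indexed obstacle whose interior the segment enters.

Obstacle 1 [(1,13) (11,13) (3,21)]:
  edge (1,13)–(11,13): crosses AB
  edge (11,13)–(3,21): clear
  edge (3,21)–(1,13): crosses AB
  → BLOCKED
Obstacle 2 [(0,11) (4,1) (11,11)]:
  edge (0,11)–(4,1): clear
  edge (4,1)–(11,11): crosses AB
  edge (11,11)–(0,11): crosses AB
  → BLOCKED
Obstacle 3 [(13,0) (24,2) (18,6)]:
  edge (13,0)–(24,2): clear
  edge (24,2)–(18,6): clear
  edge (18,6)–(13,0): clear
  midpoint (8,25/2) outside
  → clear

BLOCKED by obstacle 1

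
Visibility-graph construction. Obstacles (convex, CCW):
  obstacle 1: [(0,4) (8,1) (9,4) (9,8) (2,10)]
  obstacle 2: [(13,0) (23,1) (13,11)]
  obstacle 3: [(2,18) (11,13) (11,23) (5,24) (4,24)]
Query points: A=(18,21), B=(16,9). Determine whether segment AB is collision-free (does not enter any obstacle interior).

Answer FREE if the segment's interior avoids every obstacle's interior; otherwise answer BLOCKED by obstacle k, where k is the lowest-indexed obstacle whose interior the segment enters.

FREE

Obstacle 1 [(0,4) (8,1) (9,4) (9,8) (2,10)]:
  edge (0,4)–(8,1): clear
  edge (8,1)–(9,4): clear
  edge (9,4)–(9,8): clear
  edge (9,8)–(2,10): clear
  edge (2,10)–(0,4): clear
  midpoint (17,15) outside
  → clear
Obstacle 2 [(13,0) (23,1) (13,11)]:
  edge (13,0)–(23,1): clear
  edge (23,1)–(13,11): clear
  edge (13,11)–(13,0): clear
  midpoint (17,15) outside
  → clear
Obstacle 3 [(2,18) (11,13) (11,23) (5,24) (4,24)]:
  edge (2,18)–(11,13): clear
  edge (11,13)–(11,23): clear
  edge (11,23)–(5,24): clear
  edge (5,24)–(4,24): clear
  edge (4,24)–(2,18): clear
  midpoint (17,15) outside
  → clear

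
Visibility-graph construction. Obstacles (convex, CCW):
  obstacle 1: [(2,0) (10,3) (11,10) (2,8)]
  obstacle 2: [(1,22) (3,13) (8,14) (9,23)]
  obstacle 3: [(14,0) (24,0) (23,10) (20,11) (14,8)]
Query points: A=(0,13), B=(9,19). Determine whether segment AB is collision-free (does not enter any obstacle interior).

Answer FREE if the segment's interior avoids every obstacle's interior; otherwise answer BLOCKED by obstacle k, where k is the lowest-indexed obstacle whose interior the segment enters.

BLOCKED by obstacle 2

Obstacle 1 [(2,0) (10,3) (11,10) (2,8)]:
  edge (2,0)–(10,3): clear
  edge (10,3)–(11,10): clear
  edge (11,10)–(2,8): clear
  edge (2,8)–(2,0): clear
  midpoint (9/2,16) outside
  → clear
Obstacle 2 [(1,22) (3,13) (8,14) (9,23)]:
  edge (1,22)–(3,13): crosses AB
  edge (3,13)–(8,14): clear
  edge (8,14)–(9,23): crosses AB
  edge (9,23)–(1,22): clear
  → BLOCKED
Obstacle 3 [(14,0) (24,0) (23,10) (20,11) (14,8)]:
  edge (14,0)–(24,0): clear
  edge (24,0)–(23,10): clear
  edge (23,10)–(20,11): clear
  edge (20,11)–(14,8): clear
  edge (14,8)–(14,0): clear
  midpoint (9/2,16) outside
  → clear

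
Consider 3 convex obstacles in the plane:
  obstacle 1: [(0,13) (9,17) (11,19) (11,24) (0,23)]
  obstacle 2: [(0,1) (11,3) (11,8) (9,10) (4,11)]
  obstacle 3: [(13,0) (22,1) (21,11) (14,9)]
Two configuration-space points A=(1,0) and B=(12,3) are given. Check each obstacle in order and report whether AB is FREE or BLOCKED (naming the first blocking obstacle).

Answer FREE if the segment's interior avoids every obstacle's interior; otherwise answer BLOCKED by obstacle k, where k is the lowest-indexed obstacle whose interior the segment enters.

FREE

Obstacle 1 [(0,13) (9,17) (11,19) (11,24) (0,23)]:
  edge (0,13)–(9,17): clear
  edge (9,17)–(11,19): clear
  edge (11,19)–(11,24): clear
  edge (11,24)–(0,23): clear
  edge (0,23)–(0,13): clear
  midpoint (13/2,3/2) outside
  → clear
Obstacle 2 [(0,1) (11,3) (11,8) (9,10) (4,11)]:
  edge (0,1)–(11,3): clear
  edge (11,3)–(11,8): clear
  edge (11,8)–(9,10): clear
  edge (9,10)–(4,11): clear
  edge (4,11)–(0,1): clear
  midpoint (13/2,3/2) outside
  → clear
Obstacle 3 [(13,0) (22,1) (21,11) (14,9)]:
  edge (13,0)–(22,1): clear
  edge (22,1)–(21,11): clear
  edge (21,11)–(14,9): clear
  edge (14,9)–(13,0): clear
  midpoint (13/2,3/2) outside
  → clear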